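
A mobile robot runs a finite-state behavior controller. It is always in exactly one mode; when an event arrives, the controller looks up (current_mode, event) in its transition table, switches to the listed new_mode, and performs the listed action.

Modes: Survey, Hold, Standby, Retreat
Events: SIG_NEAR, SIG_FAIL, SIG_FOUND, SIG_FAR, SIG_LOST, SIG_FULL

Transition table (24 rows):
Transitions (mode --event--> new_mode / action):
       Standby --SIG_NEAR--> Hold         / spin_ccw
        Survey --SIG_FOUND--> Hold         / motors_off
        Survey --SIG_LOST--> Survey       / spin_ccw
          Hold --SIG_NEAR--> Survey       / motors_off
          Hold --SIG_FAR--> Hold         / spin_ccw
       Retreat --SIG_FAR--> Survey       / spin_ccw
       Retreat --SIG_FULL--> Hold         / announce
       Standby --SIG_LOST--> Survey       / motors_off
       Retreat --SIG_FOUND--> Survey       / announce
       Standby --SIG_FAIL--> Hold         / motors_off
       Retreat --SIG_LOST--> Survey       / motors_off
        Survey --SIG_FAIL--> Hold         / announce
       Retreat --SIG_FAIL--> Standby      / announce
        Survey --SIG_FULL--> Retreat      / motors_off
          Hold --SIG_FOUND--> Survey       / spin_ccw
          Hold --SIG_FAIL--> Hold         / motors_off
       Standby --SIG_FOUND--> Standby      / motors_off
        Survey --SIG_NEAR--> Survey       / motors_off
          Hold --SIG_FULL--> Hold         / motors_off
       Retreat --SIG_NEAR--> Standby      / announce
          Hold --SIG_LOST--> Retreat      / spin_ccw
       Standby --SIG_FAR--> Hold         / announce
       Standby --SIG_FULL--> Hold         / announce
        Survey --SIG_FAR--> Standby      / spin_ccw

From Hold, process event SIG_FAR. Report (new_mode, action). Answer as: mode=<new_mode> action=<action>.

mode=Hold action=spin_ccw

current mode = Hold; filter table to that mode:
  (Hold, SIG_NEAR) → (Survey, motors_off)
  (Hold, SIG_FAR) → (Hold, spin_ccw)  ← event matches
  (Hold, SIG_FOUND) → (Survey, spin_ccw)
  (Hold, SIG_FAIL) → (Hold, motors_off)
  (Hold, SIG_FULL) → (Hold, motors_off)
  (Hold, SIG_LOST) → (Retreat, spin_ccw)
event = SIG_FAR selects (Hold, spin_ccw)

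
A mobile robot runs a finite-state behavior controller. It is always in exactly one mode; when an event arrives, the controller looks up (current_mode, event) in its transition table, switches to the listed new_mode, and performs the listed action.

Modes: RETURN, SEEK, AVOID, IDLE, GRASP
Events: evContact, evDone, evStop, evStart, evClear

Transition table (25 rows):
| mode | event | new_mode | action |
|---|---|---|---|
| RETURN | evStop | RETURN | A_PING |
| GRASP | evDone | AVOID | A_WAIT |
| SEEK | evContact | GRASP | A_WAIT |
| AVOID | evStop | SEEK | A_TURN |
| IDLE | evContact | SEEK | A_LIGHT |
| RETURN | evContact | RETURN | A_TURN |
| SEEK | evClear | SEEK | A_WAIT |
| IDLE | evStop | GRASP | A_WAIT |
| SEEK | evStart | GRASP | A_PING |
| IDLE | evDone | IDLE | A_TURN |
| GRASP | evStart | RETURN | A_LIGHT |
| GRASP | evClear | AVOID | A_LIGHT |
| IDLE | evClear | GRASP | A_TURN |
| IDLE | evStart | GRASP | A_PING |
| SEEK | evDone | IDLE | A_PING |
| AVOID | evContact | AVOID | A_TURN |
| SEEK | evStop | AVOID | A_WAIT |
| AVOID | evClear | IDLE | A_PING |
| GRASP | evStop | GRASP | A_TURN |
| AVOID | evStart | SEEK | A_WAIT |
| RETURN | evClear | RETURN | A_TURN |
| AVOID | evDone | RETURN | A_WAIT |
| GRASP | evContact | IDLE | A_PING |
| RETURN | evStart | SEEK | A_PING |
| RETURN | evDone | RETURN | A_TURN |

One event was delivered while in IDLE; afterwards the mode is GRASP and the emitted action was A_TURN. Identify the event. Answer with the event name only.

evClear

try evContact: (IDLE, evContact) → (SEEK, A_LIGHT)
try evDone: (IDLE, evDone) → (IDLE, A_TURN)
try evStop: (IDLE, evStop) → (GRASP, A_WAIT)
try evStart: (IDLE, evStart) → (GRASP, A_PING)
try evClear: (IDLE, evClear) → (GRASP, A_TURN)  ← matches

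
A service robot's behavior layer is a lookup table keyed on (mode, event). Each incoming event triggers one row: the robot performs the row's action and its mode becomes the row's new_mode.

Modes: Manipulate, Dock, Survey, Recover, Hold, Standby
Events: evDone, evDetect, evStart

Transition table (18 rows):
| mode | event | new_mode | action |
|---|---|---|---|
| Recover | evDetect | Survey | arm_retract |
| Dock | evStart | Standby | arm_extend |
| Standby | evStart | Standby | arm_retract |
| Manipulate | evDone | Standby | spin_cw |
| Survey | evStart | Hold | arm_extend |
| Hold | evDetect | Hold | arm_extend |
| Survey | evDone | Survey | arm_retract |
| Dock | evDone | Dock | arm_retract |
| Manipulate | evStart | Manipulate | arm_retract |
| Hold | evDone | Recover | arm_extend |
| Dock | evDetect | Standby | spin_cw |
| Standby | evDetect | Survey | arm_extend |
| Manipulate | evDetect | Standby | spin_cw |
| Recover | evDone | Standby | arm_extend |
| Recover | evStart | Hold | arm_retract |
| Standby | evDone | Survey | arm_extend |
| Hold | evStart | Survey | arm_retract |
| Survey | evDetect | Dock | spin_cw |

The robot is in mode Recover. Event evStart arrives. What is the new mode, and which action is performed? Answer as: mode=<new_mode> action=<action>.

mode=Hold action=arm_retract

current mode = Recover; filter table to that mode:
  (Recover, evDetect) → (Survey, arm_retract)
  (Recover, evDone) → (Standby, arm_extend)
  (Recover, evStart) → (Hold, arm_retract)  ← event matches
event = evStart selects (Hold, arm_retract)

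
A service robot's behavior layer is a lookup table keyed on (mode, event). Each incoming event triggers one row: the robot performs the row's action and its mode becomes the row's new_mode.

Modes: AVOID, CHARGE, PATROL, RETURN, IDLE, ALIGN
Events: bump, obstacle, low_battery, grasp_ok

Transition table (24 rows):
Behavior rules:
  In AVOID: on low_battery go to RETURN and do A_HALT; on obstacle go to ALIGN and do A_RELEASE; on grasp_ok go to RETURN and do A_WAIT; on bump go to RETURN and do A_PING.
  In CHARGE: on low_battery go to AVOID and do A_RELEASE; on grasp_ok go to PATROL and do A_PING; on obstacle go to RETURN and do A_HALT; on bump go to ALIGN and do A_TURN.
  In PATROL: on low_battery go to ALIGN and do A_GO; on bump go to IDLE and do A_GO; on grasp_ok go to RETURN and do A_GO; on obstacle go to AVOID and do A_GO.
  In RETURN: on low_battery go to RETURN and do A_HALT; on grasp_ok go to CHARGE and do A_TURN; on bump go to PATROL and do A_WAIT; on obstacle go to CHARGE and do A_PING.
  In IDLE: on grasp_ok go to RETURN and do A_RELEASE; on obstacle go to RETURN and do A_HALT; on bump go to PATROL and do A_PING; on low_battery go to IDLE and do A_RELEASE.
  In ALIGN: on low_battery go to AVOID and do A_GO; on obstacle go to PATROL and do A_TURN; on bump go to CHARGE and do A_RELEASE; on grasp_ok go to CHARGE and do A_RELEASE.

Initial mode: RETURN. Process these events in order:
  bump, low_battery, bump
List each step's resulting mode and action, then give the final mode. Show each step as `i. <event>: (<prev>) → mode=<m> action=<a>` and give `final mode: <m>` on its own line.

1. bump: (RETURN) → mode=PATROL action=A_WAIT
2. low_battery: (PATROL) → mode=ALIGN action=A_GO
3. bump: (ALIGN) → mode=CHARGE action=A_RELEASE

final mode: CHARGE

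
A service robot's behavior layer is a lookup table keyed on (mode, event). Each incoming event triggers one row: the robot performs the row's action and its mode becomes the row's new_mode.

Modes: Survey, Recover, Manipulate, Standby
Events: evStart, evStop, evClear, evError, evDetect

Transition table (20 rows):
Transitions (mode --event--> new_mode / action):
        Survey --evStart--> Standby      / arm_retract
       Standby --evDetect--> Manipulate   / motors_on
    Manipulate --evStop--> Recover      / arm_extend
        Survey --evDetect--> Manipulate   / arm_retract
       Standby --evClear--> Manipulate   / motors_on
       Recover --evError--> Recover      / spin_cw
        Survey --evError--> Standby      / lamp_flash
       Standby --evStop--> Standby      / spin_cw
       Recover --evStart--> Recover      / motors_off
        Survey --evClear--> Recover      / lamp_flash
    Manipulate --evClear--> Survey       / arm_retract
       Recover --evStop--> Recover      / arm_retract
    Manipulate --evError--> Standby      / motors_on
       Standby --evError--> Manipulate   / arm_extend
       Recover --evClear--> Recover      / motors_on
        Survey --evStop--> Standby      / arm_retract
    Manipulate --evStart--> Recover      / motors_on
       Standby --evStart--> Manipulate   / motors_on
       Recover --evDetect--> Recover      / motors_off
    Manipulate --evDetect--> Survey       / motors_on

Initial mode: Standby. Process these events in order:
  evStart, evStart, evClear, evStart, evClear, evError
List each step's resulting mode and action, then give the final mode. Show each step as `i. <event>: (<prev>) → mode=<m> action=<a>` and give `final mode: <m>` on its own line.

1. evStart: (Standby) → mode=Manipulate action=motors_on
2. evStart: (Manipulate) → mode=Recover action=motors_on
3. evClear: (Recover) → mode=Recover action=motors_on
4. evStart: (Recover) → mode=Recover action=motors_off
5. evClear: (Recover) → mode=Recover action=motors_on
6. evError: (Recover) → mode=Recover action=spin_cw

final mode: Recover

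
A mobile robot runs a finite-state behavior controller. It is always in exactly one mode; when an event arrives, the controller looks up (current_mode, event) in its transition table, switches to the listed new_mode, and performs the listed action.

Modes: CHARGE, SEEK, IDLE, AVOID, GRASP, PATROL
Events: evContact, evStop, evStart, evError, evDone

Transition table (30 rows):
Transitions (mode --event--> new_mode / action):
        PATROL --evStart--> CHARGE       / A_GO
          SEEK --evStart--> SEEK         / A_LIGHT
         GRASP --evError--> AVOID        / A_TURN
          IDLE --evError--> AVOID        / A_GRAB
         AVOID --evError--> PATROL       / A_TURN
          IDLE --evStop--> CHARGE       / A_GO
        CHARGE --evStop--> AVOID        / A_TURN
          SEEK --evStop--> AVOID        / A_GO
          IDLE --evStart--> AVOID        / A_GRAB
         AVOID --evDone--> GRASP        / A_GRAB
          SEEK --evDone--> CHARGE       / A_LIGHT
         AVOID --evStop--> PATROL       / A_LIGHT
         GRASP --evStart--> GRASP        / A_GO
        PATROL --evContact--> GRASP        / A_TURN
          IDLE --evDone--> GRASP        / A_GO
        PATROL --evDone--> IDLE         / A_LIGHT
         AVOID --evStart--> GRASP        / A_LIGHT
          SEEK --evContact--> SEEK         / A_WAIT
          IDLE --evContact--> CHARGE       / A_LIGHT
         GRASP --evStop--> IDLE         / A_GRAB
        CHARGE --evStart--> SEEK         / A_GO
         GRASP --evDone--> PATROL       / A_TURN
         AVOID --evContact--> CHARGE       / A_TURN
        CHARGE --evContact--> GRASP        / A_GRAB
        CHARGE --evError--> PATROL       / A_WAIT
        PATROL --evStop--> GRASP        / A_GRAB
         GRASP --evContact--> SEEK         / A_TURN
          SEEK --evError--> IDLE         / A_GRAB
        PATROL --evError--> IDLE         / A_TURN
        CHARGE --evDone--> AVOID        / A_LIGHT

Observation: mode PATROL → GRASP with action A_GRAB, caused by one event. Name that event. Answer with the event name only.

try evContact: (PATROL, evContact) → (GRASP, A_TURN)
try evStop: (PATROL, evStop) → (GRASP, A_GRAB)  ← matches
try evStart: (PATROL, evStart) → (CHARGE, A_GO)
try evError: (PATROL, evError) → (IDLE, A_TURN)
try evDone: (PATROL, evDone) → (IDLE, A_LIGHT)

evStop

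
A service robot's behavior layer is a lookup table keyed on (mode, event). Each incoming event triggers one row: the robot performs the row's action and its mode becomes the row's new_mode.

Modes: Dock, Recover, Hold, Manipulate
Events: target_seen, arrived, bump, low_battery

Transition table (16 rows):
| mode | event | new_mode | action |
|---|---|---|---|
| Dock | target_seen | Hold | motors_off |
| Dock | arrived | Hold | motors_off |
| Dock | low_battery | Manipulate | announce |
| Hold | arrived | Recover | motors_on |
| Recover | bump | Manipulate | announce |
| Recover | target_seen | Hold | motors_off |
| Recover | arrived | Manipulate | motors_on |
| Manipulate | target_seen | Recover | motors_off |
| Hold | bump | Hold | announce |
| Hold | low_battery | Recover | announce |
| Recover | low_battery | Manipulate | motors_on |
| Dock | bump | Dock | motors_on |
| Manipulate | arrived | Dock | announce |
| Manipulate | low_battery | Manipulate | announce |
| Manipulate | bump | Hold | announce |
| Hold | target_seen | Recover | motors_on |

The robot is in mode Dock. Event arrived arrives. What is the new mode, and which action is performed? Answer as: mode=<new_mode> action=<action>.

mode=Hold action=motors_off

current mode = Dock; filter table to that mode:
  (Dock, target_seen) → (Hold, motors_off)
  (Dock, arrived) → (Hold, motors_off)  ← event matches
  (Dock, low_battery) → (Manipulate, announce)
  (Dock, bump) → (Dock, motors_on)
event = arrived selects (Hold, motors_off)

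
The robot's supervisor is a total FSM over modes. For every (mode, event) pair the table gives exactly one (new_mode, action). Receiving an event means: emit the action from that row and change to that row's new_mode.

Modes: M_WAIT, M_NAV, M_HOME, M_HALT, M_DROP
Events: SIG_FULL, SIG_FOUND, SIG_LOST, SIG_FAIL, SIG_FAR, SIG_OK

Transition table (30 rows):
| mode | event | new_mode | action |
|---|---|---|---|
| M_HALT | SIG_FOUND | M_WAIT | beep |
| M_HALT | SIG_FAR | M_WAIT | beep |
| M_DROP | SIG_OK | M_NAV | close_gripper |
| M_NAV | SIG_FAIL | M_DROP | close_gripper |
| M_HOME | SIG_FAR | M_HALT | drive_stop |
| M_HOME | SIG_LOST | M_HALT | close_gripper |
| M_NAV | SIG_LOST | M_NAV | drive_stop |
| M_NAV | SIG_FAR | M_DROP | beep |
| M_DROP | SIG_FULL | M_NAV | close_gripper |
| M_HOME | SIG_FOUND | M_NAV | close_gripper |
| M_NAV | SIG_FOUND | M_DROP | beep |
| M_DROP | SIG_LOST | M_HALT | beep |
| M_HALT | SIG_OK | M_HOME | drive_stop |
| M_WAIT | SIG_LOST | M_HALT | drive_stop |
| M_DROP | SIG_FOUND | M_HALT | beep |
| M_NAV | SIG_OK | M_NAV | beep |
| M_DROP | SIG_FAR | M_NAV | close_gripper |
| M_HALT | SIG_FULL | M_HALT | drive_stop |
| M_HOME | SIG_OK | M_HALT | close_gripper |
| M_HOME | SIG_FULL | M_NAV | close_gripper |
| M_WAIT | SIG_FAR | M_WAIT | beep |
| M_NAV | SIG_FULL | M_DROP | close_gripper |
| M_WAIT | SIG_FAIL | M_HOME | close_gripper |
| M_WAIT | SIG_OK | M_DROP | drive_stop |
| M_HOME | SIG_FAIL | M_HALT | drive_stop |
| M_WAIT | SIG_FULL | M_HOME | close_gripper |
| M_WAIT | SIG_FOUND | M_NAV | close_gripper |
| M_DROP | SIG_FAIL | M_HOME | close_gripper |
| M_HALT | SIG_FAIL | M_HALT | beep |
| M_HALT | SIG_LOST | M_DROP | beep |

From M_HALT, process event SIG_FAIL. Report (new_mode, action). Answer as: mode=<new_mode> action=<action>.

mode=M_HALT action=beep

current mode = M_HALT; filter table to that mode:
  (M_HALT, SIG_FOUND) → (M_WAIT, beep)
  (M_HALT, SIG_FAR) → (M_WAIT, beep)
  (M_HALT, SIG_OK) → (M_HOME, drive_stop)
  (M_HALT, SIG_FULL) → (M_HALT, drive_stop)
  (M_HALT, SIG_FAIL) → (M_HALT, beep)  ← event matches
  (M_HALT, SIG_LOST) → (M_DROP, beep)
event = SIG_FAIL selects (M_HALT, beep)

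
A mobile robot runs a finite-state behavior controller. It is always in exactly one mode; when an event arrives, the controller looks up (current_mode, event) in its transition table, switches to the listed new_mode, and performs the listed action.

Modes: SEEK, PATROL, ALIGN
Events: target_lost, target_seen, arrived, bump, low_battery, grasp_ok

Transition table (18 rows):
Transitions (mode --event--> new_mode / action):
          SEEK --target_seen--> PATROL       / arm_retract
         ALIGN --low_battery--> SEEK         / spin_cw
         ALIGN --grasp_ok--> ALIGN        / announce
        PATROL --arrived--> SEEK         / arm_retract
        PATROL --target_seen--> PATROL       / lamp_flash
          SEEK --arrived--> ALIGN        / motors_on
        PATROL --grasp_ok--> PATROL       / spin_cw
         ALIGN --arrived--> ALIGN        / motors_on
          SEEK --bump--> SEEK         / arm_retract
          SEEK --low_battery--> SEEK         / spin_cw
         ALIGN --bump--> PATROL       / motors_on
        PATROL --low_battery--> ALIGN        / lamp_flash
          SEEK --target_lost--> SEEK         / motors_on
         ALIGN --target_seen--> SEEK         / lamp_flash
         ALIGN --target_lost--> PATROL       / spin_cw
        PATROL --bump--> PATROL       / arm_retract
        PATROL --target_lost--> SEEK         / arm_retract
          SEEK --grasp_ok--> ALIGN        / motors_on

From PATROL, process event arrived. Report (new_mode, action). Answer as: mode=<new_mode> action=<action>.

mode=SEEK action=arm_retract

current mode = PATROL; filter table to that mode:
  (PATROL, arrived) → (SEEK, arm_retract)  ← event matches
  (PATROL, target_seen) → (PATROL, lamp_flash)
  (PATROL, grasp_ok) → (PATROL, spin_cw)
  (PATROL, low_battery) → (ALIGN, lamp_flash)
  (PATROL, bump) → (PATROL, arm_retract)
  (PATROL, target_lost) → (SEEK, arm_retract)
event = arrived selects (SEEK, arm_retract)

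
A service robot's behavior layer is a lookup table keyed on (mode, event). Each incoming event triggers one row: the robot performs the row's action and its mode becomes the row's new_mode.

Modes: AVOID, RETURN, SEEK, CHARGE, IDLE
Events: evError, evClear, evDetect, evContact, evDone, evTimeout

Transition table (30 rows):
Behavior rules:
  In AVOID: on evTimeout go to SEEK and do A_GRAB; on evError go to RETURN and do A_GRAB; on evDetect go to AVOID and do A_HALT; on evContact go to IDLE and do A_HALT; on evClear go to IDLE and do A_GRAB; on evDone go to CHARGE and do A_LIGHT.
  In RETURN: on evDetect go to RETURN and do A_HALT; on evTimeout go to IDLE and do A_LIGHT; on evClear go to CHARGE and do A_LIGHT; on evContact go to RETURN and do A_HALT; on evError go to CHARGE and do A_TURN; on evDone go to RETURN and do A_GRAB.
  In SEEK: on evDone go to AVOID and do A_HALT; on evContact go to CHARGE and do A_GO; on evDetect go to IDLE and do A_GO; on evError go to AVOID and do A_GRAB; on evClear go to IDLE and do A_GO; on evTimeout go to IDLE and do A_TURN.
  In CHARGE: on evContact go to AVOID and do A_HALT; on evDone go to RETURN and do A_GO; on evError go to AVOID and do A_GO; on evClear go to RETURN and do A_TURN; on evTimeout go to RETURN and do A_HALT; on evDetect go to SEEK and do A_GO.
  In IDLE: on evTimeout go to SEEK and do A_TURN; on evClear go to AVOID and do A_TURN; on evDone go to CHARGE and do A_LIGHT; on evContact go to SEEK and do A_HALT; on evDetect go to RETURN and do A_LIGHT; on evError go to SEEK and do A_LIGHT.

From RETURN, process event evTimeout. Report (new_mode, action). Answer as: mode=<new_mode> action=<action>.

current mode = RETURN; filter table to that mode:
  (RETURN, evDetect) → (RETURN, A_HALT)
  (RETURN, evTimeout) → (IDLE, A_LIGHT)  ← event matches
  (RETURN, evClear) → (CHARGE, A_LIGHT)
  (RETURN, evContact) → (RETURN, A_HALT)
  (RETURN, evError) → (CHARGE, A_TURN)
  (RETURN, evDone) → (RETURN, A_GRAB)
event = evTimeout selects (IDLE, A_LIGHT)

mode=IDLE action=A_LIGHT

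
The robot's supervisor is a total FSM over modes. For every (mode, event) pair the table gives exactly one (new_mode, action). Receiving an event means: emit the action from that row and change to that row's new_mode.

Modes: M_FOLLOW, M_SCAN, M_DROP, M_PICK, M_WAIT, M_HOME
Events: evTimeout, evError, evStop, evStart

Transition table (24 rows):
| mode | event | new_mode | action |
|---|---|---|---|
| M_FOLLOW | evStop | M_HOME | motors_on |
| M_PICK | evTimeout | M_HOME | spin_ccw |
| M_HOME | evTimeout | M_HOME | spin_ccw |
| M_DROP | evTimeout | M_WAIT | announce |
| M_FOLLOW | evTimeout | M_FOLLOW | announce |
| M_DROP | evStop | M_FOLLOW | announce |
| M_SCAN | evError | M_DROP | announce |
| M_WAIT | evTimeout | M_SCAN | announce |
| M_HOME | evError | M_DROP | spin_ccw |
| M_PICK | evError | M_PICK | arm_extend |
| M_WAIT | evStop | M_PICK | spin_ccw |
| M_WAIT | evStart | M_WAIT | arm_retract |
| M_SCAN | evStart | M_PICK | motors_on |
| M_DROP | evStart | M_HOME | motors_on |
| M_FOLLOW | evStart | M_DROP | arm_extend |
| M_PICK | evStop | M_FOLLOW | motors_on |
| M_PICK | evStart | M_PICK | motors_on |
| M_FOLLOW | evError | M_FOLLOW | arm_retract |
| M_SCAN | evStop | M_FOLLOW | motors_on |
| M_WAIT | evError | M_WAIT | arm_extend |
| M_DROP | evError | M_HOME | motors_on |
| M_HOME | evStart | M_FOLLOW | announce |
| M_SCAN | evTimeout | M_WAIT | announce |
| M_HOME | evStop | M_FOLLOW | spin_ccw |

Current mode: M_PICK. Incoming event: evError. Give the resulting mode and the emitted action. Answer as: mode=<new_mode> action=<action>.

current mode = M_PICK; filter table to that mode:
  (M_PICK, evTimeout) → (M_HOME, spin_ccw)
  (M_PICK, evError) → (M_PICK, arm_extend)  ← event matches
  (M_PICK, evStop) → (M_FOLLOW, motors_on)
  (M_PICK, evStart) → (M_PICK, motors_on)
event = evError selects (M_PICK, arm_extend)

mode=M_PICK action=arm_extend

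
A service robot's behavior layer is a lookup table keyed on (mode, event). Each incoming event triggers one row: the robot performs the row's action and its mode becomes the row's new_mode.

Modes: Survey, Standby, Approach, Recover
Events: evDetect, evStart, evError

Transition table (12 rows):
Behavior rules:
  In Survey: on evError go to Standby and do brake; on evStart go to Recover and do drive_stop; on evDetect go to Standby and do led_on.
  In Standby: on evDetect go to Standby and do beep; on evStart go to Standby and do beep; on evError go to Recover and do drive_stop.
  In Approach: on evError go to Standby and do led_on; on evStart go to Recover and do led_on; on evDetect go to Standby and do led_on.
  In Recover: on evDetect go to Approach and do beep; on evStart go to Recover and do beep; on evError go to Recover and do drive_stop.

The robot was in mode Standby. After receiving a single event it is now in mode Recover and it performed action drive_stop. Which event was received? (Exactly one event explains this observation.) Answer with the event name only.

try evDetect: (Standby, evDetect) → (Standby, beep)
try evStart: (Standby, evStart) → (Standby, beep)
try evError: (Standby, evError) → (Recover, drive_stop)  ← matches

evError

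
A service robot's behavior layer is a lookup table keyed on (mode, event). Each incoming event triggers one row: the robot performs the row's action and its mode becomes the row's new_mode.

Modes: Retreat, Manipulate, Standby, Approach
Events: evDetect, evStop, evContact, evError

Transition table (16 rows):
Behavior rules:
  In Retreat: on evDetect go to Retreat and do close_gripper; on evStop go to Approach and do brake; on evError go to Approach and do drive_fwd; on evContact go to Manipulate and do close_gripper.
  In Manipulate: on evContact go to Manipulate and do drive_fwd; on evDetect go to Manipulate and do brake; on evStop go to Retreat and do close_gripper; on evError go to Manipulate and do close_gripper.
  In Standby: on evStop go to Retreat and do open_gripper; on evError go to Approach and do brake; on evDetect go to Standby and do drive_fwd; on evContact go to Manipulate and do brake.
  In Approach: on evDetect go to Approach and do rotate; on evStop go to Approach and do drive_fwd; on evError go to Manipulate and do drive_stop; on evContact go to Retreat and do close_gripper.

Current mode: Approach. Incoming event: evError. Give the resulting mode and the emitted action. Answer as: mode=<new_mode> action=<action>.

current mode = Approach; filter table to that mode:
  (Approach, evDetect) → (Approach, rotate)
  (Approach, evStop) → (Approach, drive_fwd)
  (Approach, evError) → (Manipulate, drive_stop)  ← event matches
  (Approach, evContact) → (Retreat, close_gripper)
event = evError selects (Manipulate, drive_stop)

mode=Manipulate action=drive_stop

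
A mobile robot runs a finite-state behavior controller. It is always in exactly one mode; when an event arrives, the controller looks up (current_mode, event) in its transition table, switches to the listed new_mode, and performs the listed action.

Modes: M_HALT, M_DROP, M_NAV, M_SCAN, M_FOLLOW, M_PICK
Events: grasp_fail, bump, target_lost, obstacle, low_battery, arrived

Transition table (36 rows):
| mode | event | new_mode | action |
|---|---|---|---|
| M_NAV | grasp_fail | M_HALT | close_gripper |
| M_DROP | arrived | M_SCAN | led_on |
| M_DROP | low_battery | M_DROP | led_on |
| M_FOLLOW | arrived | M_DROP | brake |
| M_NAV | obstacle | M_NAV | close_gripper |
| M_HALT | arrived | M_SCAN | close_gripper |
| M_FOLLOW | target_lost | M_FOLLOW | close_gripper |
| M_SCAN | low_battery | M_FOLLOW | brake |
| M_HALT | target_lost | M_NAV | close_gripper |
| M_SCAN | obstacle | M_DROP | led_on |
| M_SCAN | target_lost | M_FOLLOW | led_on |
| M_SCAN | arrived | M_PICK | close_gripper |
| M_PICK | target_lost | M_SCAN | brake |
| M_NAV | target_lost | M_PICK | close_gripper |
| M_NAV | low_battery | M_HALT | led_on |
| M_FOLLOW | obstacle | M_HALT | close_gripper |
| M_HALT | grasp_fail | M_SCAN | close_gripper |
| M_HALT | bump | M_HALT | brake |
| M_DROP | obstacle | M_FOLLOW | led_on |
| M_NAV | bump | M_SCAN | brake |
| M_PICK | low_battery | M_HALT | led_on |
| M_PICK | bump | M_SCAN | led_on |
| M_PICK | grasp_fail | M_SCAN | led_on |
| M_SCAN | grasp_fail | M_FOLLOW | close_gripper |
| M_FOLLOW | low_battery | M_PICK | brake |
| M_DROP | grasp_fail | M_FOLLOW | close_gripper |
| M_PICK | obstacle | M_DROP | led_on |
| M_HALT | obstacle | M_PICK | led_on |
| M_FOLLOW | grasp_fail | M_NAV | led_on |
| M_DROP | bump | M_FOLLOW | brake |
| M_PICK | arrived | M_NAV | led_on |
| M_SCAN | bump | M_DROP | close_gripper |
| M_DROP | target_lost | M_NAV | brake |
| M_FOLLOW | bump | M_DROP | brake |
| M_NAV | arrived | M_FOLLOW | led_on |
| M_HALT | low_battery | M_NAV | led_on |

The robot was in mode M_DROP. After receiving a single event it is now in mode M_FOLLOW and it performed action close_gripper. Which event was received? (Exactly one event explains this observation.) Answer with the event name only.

grasp_fail

try grasp_fail: (M_DROP, grasp_fail) → (M_FOLLOW, close_gripper)  ← matches
try bump: (M_DROP, bump) → (M_FOLLOW, brake)
try target_lost: (M_DROP, target_lost) → (M_NAV, brake)
try obstacle: (M_DROP, obstacle) → (M_FOLLOW, led_on)
try low_battery: (M_DROP, low_battery) → (M_DROP, led_on)
try arrived: (M_DROP, arrived) → (M_SCAN, led_on)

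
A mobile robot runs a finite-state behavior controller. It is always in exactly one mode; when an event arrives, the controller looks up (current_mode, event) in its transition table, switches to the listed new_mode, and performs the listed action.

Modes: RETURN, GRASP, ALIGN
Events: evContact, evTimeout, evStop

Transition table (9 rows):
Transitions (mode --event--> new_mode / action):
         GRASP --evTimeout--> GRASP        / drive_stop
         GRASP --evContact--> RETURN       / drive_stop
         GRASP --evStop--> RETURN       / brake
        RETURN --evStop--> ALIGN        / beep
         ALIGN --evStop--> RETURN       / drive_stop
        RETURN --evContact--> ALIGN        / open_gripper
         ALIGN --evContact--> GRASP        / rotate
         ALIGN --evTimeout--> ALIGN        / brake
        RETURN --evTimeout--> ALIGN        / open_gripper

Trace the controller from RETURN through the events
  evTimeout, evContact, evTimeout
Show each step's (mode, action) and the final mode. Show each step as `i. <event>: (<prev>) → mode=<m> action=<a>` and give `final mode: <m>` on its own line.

final mode: GRASP

1. evTimeout: (RETURN) → mode=ALIGN action=open_gripper
2. evContact: (ALIGN) → mode=GRASP action=rotate
3. evTimeout: (GRASP) → mode=GRASP action=drive_stop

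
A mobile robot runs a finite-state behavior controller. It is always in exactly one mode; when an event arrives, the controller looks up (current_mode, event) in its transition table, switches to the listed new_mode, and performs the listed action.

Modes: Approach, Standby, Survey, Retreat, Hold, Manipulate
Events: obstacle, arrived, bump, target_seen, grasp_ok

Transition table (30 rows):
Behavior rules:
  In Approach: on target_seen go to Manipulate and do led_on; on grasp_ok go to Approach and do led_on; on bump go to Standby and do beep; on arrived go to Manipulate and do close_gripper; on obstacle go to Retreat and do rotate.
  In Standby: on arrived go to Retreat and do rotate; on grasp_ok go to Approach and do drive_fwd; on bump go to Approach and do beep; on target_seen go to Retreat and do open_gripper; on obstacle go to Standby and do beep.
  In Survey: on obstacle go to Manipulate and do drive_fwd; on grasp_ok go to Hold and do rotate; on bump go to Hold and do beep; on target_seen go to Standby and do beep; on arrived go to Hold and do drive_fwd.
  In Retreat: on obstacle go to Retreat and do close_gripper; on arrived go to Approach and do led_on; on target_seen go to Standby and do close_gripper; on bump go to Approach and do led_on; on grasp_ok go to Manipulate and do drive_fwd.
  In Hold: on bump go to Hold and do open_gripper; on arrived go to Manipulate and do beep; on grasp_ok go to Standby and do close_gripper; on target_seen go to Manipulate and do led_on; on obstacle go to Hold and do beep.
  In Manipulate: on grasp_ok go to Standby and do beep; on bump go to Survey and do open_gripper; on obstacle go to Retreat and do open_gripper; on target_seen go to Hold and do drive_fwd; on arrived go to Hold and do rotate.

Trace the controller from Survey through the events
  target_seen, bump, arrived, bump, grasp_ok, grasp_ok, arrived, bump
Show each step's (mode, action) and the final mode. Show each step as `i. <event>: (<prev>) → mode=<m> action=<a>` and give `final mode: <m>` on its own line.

final mode: Approach

1. target_seen: (Survey) → mode=Standby action=beep
2. bump: (Standby) → mode=Approach action=beep
3. arrived: (Approach) → mode=Manipulate action=close_gripper
4. bump: (Manipulate) → mode=Survey action=open_gripper
5. grasp_ok: (Survey) → mode=Hold action=rotate
6. grasp_ok: (Hold) → mode=Standby action=close_gripper
7. arrived: (Standby) → mode=Retreat action=rotate
8. bump: (Retreat) → mode=Approach action=led_on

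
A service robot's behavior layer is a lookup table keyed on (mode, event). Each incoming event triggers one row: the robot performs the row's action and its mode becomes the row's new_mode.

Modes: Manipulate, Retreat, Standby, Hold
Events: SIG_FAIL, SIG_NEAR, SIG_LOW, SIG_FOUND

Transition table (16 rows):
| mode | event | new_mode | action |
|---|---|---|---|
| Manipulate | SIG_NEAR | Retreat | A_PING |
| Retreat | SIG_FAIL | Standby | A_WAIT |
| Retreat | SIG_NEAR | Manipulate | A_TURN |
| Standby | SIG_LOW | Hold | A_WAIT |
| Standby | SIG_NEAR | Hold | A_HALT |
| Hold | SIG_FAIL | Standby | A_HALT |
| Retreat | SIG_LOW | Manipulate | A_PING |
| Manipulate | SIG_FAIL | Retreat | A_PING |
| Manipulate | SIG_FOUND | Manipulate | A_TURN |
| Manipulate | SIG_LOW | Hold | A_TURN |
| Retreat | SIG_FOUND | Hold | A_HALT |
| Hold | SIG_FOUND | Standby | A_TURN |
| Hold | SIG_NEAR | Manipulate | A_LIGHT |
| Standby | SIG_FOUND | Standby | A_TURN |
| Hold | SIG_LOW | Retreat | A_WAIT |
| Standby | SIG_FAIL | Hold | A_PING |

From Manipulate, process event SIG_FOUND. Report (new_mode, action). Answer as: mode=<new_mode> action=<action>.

mode=Manipulate action=A_TURN

current mode = Manipulate; filter table to that mode:
  (Manipulate, SIG_NEAR) → (Retreat, A_PING)
  (Manipulate, SIG_FAIL) → (Retreat, A_PING)
  (Manipulate, SIG_FOUND) → (Manipulate, A_TURN)  ← event matches
  (Manipulate, SIG_LOW) → (Hold, A_TURN)
event = SIG_FOUND selects (Manipulate, A_TURN)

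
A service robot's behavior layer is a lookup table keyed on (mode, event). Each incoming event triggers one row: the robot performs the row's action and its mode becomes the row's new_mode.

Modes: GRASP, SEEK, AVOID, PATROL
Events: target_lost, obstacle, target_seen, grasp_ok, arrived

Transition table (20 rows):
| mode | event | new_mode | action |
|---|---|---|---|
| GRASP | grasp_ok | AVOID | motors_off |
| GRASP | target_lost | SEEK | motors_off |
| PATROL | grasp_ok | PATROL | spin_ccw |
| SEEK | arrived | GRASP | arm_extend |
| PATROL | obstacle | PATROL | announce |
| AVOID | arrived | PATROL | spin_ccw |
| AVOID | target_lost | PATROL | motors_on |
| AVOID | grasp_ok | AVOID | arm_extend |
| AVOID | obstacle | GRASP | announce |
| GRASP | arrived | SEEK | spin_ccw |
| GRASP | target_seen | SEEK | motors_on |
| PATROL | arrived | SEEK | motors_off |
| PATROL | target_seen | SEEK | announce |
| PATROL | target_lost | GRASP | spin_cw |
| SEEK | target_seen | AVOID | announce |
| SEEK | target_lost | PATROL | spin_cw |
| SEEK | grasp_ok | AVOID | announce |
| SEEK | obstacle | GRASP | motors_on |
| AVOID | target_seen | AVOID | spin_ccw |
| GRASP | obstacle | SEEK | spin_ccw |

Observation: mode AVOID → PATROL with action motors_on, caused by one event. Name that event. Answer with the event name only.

try target_lost: (AVOID, target_lost) → (PATROL, motors_on)  ← matches
try obstacle: (AVOID, obstacle) → (GRASP, announce)
try target_seen: (AVOID, target_seen) → (AVOID, spin_ccw)
try grasp_ok: (AVOID, grasp_ok) → (AVOID, arm_extend)
try arrived: (AVOID, arrived) → (PATROL, spin_ccw)

target_lost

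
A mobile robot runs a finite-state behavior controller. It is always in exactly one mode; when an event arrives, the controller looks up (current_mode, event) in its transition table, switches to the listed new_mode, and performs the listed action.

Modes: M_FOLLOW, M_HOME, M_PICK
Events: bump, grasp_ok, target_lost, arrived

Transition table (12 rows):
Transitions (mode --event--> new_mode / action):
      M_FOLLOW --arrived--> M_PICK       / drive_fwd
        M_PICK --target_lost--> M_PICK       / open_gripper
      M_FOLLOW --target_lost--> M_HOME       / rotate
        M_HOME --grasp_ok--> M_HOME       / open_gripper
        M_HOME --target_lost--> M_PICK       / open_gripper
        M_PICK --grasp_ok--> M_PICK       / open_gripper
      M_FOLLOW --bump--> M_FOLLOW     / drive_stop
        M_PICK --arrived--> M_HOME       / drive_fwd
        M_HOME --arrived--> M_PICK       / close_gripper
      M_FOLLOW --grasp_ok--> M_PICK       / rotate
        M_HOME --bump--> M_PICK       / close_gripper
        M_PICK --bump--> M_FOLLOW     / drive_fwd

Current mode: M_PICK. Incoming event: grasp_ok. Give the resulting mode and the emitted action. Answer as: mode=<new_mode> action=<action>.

current mode = M_PICK; filter table to that mode:
  (M_PICK, target_lost) → (M_PICK, open_gripper)
  (M_PICK, grasp_ok) → (M_PICK, open_gripper)  ← event matches
  (M_PICK, arrived) → (M_HOME, drive_fwd)
  (M_PICK, bump) → (M_FOLLOW, drive_fwd)
event = grasp_ok selects (M_PICK, open_gripper)

mode=M_PICK action=open_gripper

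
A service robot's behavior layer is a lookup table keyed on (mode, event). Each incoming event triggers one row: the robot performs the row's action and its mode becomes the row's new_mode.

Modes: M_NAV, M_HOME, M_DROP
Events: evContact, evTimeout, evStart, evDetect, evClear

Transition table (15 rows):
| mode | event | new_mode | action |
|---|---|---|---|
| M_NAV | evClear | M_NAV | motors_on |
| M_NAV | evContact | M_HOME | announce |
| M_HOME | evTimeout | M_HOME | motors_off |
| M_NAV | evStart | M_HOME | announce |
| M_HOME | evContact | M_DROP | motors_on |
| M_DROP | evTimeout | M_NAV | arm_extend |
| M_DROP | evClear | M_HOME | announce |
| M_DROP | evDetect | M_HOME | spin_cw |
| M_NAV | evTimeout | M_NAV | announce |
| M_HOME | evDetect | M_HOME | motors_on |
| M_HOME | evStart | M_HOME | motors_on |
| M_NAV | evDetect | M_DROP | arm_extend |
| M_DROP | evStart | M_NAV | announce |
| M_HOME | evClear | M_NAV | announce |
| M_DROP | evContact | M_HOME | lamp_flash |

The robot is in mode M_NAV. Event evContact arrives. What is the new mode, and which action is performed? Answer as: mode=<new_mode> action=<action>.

mode=M_HOME action=announce

current mode = M_NAV; filter table to that mode:
  (M_NAV, evClear) → (M_NAV, motors_on)
  (M_NAV, evContact) → (M_HOME, announce)  ← event matches
  (M_NAV, evStart) → (M_HOME, announce)
  (M_NAV, evTimeout) → (M_NAV, announce)
  (M_NAV, evDetect) → (M_DROP, arm_extend)
event = evContact selects (M_HOME, announce)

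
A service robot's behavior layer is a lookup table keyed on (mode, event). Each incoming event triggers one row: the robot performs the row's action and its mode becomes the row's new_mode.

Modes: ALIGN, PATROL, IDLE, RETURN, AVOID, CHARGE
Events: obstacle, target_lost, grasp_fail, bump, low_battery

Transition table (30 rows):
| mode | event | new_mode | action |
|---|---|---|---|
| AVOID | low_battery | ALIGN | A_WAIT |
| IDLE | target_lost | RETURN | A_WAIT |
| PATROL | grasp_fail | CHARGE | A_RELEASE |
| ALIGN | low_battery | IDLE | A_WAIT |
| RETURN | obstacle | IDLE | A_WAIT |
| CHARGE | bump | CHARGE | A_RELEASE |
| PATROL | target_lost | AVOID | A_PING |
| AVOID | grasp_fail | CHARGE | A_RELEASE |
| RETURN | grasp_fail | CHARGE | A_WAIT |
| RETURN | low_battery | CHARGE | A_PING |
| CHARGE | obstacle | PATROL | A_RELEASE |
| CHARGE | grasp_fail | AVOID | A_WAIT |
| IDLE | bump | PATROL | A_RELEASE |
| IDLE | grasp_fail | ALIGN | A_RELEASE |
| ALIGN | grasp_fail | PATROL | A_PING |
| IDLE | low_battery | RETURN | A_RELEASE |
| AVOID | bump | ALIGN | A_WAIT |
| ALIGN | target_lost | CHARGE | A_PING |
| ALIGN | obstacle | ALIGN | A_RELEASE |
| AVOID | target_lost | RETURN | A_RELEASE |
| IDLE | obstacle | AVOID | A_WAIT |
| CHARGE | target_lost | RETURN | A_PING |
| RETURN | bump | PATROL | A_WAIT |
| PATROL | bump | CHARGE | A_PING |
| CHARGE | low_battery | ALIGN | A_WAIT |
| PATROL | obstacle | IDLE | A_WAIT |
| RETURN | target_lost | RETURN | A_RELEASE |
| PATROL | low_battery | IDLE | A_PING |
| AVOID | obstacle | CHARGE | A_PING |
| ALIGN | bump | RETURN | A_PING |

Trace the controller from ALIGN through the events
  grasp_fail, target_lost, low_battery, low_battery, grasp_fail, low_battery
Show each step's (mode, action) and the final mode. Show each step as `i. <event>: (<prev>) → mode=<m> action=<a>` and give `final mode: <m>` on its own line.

final mode: IDLE

1. grasp_fail: (ALIGN) → mode=PATROL action=A_PING
2. target_lost: (PATROL) → mode=AVOID action=A_PING
3. low_battery: (AVOID) → mode=ALIGN action=A_WAIT
4. low_battery: (ALIGN) → mode=IDLE action=A_WAIT
5. grasp_fail: (IDLE) → mode=ALIGN action=A_RELEASE
6. low_battery: (ALIGN) → mode=IDLE action=A_WAIT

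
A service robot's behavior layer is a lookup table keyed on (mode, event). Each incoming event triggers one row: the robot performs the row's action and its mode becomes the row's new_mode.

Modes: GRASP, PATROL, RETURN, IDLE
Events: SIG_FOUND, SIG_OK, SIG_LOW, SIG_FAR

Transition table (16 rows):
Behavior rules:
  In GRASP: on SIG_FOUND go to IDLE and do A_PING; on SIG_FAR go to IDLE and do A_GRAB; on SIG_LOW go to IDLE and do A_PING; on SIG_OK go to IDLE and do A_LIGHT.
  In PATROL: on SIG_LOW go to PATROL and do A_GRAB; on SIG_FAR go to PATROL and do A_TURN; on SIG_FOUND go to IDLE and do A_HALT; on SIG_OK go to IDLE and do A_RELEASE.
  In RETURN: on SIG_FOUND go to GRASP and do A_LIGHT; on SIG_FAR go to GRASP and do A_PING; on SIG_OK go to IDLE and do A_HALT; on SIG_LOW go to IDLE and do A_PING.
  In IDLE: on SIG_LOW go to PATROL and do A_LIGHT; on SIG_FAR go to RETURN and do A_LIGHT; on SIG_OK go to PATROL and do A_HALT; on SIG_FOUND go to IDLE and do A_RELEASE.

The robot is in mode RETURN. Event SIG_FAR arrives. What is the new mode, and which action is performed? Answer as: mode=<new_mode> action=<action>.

current mode = RETURN; filter table to that mode:
  (RETURN, SIG_FOUND) → (GRASP, A_LIGHT)
  (RETURN, SIG_FAR) → (GRASP, A_PING)  ← event matches
  (RETURN, SIG_OK) → (IDLE, A_HALT)
  (RETURN, SIG_LOW) → (IDLE, A_PING)
event = SIG_FAR selects (GRASP, A_PING)

mode=GRASP action=A_PING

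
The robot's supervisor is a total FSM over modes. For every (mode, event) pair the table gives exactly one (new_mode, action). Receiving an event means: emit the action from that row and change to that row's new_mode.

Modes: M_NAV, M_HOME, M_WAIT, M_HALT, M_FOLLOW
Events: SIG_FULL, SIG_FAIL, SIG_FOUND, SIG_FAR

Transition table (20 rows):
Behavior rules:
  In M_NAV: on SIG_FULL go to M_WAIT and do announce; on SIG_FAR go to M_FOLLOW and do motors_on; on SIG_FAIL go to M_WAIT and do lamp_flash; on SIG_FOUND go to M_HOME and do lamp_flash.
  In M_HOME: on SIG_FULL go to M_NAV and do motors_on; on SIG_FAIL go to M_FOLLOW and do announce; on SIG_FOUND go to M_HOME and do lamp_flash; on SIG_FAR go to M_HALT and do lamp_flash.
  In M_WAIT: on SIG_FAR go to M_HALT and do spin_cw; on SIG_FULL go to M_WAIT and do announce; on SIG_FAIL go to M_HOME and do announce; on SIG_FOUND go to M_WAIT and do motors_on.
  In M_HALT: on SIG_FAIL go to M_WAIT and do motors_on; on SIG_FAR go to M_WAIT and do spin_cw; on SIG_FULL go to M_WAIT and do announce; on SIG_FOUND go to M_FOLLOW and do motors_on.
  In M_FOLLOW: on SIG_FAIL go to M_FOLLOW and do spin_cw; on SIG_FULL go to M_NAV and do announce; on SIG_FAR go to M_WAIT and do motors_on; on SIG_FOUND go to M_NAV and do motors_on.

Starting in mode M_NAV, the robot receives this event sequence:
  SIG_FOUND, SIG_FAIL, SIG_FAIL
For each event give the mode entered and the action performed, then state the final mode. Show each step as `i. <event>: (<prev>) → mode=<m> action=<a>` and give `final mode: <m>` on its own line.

final mode: M_FOLLOW

1. SIG_FOUND: (M_NAV) → mode=M_HOME action=lamp_flash
2. SIG_FAIL: (M_HOME) → mode=M_FOLLOW action=announce
3. SIG_FAIL: (M_FOLLOW) → mode=M_FOLLOW action=spin_cw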